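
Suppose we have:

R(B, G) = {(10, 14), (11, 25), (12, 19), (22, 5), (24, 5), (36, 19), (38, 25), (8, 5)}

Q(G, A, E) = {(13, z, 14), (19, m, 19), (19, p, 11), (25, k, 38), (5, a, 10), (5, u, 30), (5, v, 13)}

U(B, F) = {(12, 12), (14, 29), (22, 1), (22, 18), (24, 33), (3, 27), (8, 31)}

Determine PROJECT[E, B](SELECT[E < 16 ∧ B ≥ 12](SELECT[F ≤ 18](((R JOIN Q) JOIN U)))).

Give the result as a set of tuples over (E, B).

{(10, 22), (11, 12), (13, 22)}

Natural join on G: {(11, 25, k, 38), (12, 19, m, 19), (12, 19, p, 11), (22, 5, a, 10), (22, 5, u, 30), (22, 5, v, 13), (24, 5, a, 10), (24, 5, u, 30), (24, 5, v, 13), (36, 19, m, 19), (36, 19, p, 11), (38, 25, k, 38), (8, 5, a, 10), (8, 5, u, 30), (8, 5, v, 13)}
Natural join on B: {(12, 19, m, 19, 12), (12, 19, p, 11, 12), (22, 5, a, 10, 1), (22, 5, a, 10, 18), (22, 5, u, 30, 1), (22, 5, u, 30, 18), (22, 5, v, 13, 1), (22, 5, v, 13, 18), (24, 5, a, 10, 33), (24, 5, u, 30, 33), (24, 5, v, 13, 33), (8, 5, a, 10, 31), (8, 5, u, 30, 31), (8, 5, v, 13, 31)}
Selection F ≤ 18: {(12, 19, m, 19, 12), (12, 19, p, 11, 12), (22, 5, a, 10, 1), (22, 5, a, 10, 18), (22, 5, u, 30, 1), (22, 5, u, 30, 18), (22, 5, v, 13, 1), (22, 5, v, 13, 18)}
Selection E < 16 ∧ B ≥ 12: {(12, 19, p, 11, 12), (22, 5, a, 10, 1), (22, 5, a, 10, 18), (22, 5, v, 13, 1), (22, 5, v, 13, 18)}
Keep only column(s) E, B (2 duplicate(s) eliminated): {(10, 22), (11, 12), (13, 22)}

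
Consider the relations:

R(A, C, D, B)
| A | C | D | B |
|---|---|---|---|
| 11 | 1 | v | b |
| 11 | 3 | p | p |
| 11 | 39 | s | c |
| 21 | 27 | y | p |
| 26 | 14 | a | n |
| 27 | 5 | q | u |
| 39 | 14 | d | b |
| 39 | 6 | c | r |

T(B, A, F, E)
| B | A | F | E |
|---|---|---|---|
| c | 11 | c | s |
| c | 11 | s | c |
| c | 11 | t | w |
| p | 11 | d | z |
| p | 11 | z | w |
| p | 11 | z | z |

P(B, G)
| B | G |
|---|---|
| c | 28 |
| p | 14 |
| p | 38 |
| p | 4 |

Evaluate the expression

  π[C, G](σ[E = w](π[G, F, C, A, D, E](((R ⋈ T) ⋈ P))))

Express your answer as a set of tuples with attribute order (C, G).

R ⋈ T (natural join on A, B): {(11, 3, p, p, d, z), (11, 3, p, p, z, w), (11, 3, p, p, z, z), (11, 39, s, c, c, s), (11, 39, s, c, s, c), (11, 39, s, c, t, w)}
(R ⋈ T) ⋈ P (natural join on B): {(11, 3, p, p, d, z, 14), (11, 3, p, p, d, z, 38), (11, 3, p, p, d, z, 4), (11, 3, p, p, z, w, 14), (11, 3, p, p, z, w, 38), (11, 3, p, p, z, w, 4), (11, 3, p, p, z, z, 14), (11, 3, p, p, z, z, 38), (11, 3, p, p, z, z, 4), (11, 39, s, c, c, s, 28), (11, 39, s, c, s, c, 28), (11, 39, s, c, t, w, 28)}
π_{G, F, C, A, D, E} gives {(14, d, 3, 11, p, z), (14, z, 3, 11, p, w), (14, z, 3, 11, p, z), (28, c, 39, 11, s, s), (28, s, 39, 11, s, c), (28, t, 39, 11, s, w), (38, d, 3, 11, p, z), (38, z, 3, 11, p, w), (38, z, 3, 11, p, z), (4, d, 3, 11, p, z), (4, z, 3, 11, p, w), (4, z, 3, 11, p, z)}.
σ[E = w]: keep tuples satisfying E = w → {(14, z, 3, 11, p, w), (28, t, 39, 11, s, w), (38, z, 3, 11, p, w), (4, z, 3, 11, p, w)}
π_{C, G} gives {(3, 14), (3, 38), (3, 4), (39, 28)}.

{(3, 14), (3, 38), (3, 4), (39, 28)}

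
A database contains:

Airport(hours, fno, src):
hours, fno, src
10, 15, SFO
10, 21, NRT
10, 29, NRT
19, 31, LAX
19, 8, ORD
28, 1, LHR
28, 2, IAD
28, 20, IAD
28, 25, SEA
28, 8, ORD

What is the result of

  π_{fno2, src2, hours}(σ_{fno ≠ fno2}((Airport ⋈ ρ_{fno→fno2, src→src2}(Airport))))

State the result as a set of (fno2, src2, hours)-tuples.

{(1, LHR, 28), (15, SFO, 10), (2, IAD, 28), (20, IAD, 28), (21, NRT, 10), (25, SEA, 28), (29, NRT, 10), (31, LAX, 19), (8, ORD, 19), (8, ORD, 28)}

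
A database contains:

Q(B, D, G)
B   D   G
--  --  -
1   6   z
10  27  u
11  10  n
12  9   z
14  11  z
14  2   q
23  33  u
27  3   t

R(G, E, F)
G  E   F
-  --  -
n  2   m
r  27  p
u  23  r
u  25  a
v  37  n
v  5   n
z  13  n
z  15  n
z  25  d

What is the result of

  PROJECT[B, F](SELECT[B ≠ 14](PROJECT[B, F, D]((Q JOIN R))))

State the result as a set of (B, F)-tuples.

Natural join on G: {(1, 6, z, 13, n), (1, 6, z, 15, n), (1, 6, z, 25, d), (10, 27, u, 23, r), (10, 27, u, 25, a), (11, 10, n, 2, m), (12, 9, z, 13, n), (12, 9, z, 15, n), (12, 9, z, 25, d), (14, 11, z, 13, n), (14, 11, z, 15, n), (14, 11, z, 25, d), (23, 33, u, 23, r), (23, 33, u, 25, a)}
Keep only column(s) B, F, D (3 duplicate(s) eliminated): {(1, d, 6), (1, n, 6), (10, a, 27), (10, r, 27), (11, m, 10), (12, d, 9), (12, n, 9), (14, d, 11), (14, n, 11), (23, a, 33), (23, r, 33)}
Apply σ_{B ≠ 14}; surviving tuples: {(1, d, 6), (1, n, 6), (10, a, 27), (10, r, 27), (11, m, 10), (12, d, 9), (12, n, 9), (23, a, 33), (23, r, 33)}
Keep only column(s) B, F: {(1, d), (1, n), (10, a), (10, r), (11, m), (12, d), (12, n), (23, a), (23, r)}

{(1, d), (1, n), (10, a), (10, r), (11, m), (12, d), (12, n), (23, a), (23, r)}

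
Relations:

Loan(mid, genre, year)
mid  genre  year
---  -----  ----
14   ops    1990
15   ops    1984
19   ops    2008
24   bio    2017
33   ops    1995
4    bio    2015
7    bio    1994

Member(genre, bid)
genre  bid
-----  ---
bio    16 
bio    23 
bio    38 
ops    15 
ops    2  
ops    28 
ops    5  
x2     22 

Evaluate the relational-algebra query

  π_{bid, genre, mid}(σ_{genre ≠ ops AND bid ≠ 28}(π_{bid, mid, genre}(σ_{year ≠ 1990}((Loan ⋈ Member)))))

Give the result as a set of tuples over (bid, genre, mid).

{(16, bio, 24), (16, bio, 4), (16, bio, 7), (23, bio, 24), (23, bio, 4), (23, bio, 7), (38, bio, 24), (38, bio, 4), (38, bio, 7)}

Natural join on genre: {(14, ops, 1990, 15), (14, ops, 1990, 2), (14, ops, 1990, 28), (14, ops, 1990, 5), (15, ops, 1984, 15), (15, ops, 1984, 2), (15, ops, 1984, 28), (15, ops, 1984, 5), (19, ops, 2008, 15), (19, ops, 2008, 2), (19, ops, 2008, 28), (19, ops, 2008, 5), (24, bio, 2017, 16), (24, bio, 2017, 23), (24, bio, 2017, 38), (33, ops, 1995, 15), (33, ops, 1995, 2), (33, ops, 1995, 28), (33, ops, 1995, 5), (4, bio, 2015, 16), (4, bio, 2015, 23), (4, bio, 2015, 38), (7, bio, 1994, 16), (7, bio, 1994, 23), (7, bio, 1994, 38)}
Filtering on year ≠ 1990 leaves {(15, ops, 1984, 15), (15, ops, 1984, 2), (15, ops, 1984, 28), (15, ops, 1984, 5), (19, ops, 2008, 15), (19, ops, 2008, 2), (19, ops, 2008, 28), (19, ops, 2008, 5), (24, bio, 2017, 16), (24, bio, 2017, 23), (24, bio, 2017, 38), (33, ops, 1995, 15), (33, ops, 1995, 2), (33, ops, 1995, 28), (33, ops, 1995, 5), (4, bio, 2015, 16), (4, bio, 2015, 23), (4, bio, 2015, 38), (7, bio, 1994, 16), (7, bio, 1994, 23), (7, bio, 1994, 38)}.
π[bid, mid, genre]: project onto (bid, mid, genre) → {(15, 15, ops), (15, 19, ops), (15, 33, ops), (16, 24, bio), (16, 4, bio), (16, 7, bio), (2, 15, ops), (2, 19, ops), (2, 33, ops), (23, 24, bio), (23, 4, bio), (23, 7, bio), (28, 15, ops), (28, 19, ops), (28, 33, ops), (38, 24, bio), (38, 4, bio), (38, 7, bio), (5, 15, ops), (5, 19, ops), (5, 33, ops)}
Filtering on genre ≠ ops AND bid ≠ 28 leaves {(16, 24, bio), (16, 4, bio), (16, 7, bio), (23, 24, bio), (23, 4, bio), (23, 7, bio), (38, 24, bio), (38, 4, bio), (38, 7, bio)}.
π[bid, genre, mid]: project onto (bid, genre, mid) → {(16, bio, 24), (16, bio, 4), (16, bio, 7), (23, bio, 24), (23, bio, 4), (23, bio, 7), (38, bio, 24), (38, bio, 4), (38, bio, 7)}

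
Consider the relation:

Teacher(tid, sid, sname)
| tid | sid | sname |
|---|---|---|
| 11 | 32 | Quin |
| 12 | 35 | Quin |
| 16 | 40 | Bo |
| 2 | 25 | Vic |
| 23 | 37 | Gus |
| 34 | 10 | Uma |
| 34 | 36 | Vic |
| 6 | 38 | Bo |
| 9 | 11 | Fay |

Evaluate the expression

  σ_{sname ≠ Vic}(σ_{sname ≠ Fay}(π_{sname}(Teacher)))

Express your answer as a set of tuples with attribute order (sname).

{Bo, Gus, Quin, Uma}

π[sname]: project onto (sname) (3 duplicate(s) eliminated) → {Bo, Fay, Gus, Quin, Uma, Vic}
Filtering on sname ≠ Fay leaves {Bo, Gus, Quin, Uma, Vic}.
Filtering on sname ≠ Vic leaves {Bo, Gus, Quin, Uma}.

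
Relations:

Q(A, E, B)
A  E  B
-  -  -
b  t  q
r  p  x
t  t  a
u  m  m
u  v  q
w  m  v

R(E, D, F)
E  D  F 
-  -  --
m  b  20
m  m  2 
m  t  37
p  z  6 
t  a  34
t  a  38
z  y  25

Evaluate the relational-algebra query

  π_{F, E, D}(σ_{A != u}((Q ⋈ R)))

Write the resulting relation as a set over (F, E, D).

{(2, m, m), (20, m, b), (34, t, a), (37, m, t), (38, t, a), (6, p, z)}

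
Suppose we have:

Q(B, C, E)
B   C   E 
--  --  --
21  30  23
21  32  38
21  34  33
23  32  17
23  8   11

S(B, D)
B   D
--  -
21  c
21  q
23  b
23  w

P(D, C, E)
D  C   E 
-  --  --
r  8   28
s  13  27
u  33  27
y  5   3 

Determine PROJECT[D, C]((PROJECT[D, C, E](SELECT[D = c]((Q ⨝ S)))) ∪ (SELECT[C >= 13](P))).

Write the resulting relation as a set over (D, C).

{(c, 30), (c, 32), (c, 34), (s, 13), (u, 33)}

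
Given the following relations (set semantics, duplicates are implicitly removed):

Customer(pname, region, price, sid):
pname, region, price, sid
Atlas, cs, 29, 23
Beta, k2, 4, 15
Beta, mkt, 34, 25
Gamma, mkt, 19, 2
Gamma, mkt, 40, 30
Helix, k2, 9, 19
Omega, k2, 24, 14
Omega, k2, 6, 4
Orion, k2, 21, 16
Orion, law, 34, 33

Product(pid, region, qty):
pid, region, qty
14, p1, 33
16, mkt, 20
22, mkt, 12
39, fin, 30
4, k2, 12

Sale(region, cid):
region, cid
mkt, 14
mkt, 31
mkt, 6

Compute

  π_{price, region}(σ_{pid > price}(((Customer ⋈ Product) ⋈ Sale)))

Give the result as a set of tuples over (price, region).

Natural join on region: {(Beta, k2, 4, 15, 4, 12), (Beta, mkt, 34, 25, 16, 20), (Beta, mkt, 34, 25, 22, 12), (Gamma, mkt, 19, 2, 16, 20), (Gamma, mkt, 19, 2, 22, 12), (Gamma, mkt, 40, 30, 16, 20), (Gamma, mkt, 40, 30, 22, 12), (Helix, k2, 9, 19, 4, 12), (Omega, k2, 24, 14, 4, 12), (Omega, k2, 6, 4, 4, 12), (Orion, k2, 21, 16, 4, 12)}
Natural join on region: {(Beta, mkt, 34, 25, 16, 20, 14), (Beta, mkt, 34, 25, 16, 20, 31), (Beta, mkt, 34, 25, 16, 20, 6), (Beta, mkt, 34, 25, 22, 12, 14), (Beta, mkt, 34, 25, 22, 12, 31), (Beta, mkt, 34, 25, 22, 12, 6), (Gamma, mkt, 19, 2, 16, 20, 14), (Gamma, mkt, 19, 2, 16, 20, 31), (Gamma, mkt, 19, 2, 16, 20, 6), (Gamma, mkt, 19, 2, 22, 12, 14), (Gamma, mkt, 19, 2, 22, 12, 31), (Gamma, mkt, 19, 2, 22, 12, 6), (Gamma, mkt, 40, 30, 16, 20, 14), (Gamma, mkt, 40, 30, 16, 20, 31), (Gamma, mkt, 40, 30, 16, 20, 6), (Gamma, mkt, 40, 30, 22, 12, 14), (Gamma, mkt, 40, 30, 22, 12, 31), (Gamma, mkt, 40, 30, 22, 12, 6)}
σ[pid > price]: keep tuples satisfying pid > price → {(Gamma, mkt, 19, 2, 22, 12, 14), (Gamma, mkt, 19, 2, 22, 12, 31), (Gamma, mkt, 19, 2, 22, 12, 6)}
π_{price, region} gives {(19, mkt)} (2 duplicate(s) eliminated).

{(19, mkt)}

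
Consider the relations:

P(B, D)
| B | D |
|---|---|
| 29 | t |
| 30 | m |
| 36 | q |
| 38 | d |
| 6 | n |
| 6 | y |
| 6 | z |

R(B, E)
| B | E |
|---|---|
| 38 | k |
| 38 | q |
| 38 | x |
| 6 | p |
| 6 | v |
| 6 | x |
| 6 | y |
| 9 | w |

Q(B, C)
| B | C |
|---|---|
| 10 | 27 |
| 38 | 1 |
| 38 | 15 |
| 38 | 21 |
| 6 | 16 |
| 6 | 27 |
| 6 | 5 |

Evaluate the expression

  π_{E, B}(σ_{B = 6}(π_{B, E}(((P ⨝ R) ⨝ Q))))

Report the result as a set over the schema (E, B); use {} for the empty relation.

{(p, 6), (v, 6), (x, 6), (y, 6)}

Joining P and R on B yields {(38, d, k), (38, d, q), (38, d, x), (6, n, p), (6, n, v), (6, n, x), (6, n, y), (6, y, p), (6, y, v), (6, y, x), (6, y, y), (6, z, p), (6, z, v), (6, z, x), (6, z, y)}.
Joining (P ⨝ R) and Q on B yields {(38, d, k, 1), (38, d, k, 15), (38, d, k, 21), (38, d, q, 1), (38, d, q, 15), (38, d, q, 21), (38, d, x, 1), (38, d, x, 15), (38, d, x, 21), (6, n, p, 16), (6, n, p, 27), (6, n, p, 5), (6, n, v, 16), (6, n, v, 27), (6, n, v, 5), (6, n, x, 16), (6, n, x, 27), (6, n, x, 5), (6, n, y, 16), (6, n, y, 27), (6, n, y, 5), (6, y, p, 16), (6, y, p, 27), (6, y, p, 5), (6, y, v, 16), (6, y, v, 27), (6, y, v, 5), (6, y, x, 16), (6, y, x, 27), (6, y, x, 5), (6, y, y, 16), (6, y, y, 27), (6, y, y, 5), (6, z, p, 16), (6, z, p, 27), (6, z, p, 5), (6, z, v, 16), (6, z, v, 27), (6, z, v, 5), (6, z, x, 16), (6, z, x, 27), (6, z, x, 5), (6, z, y, 16), (6, z, y, 27), (6, z, y, 5)}.
Projecting to B, E (38 duplicate(s) eliminated): {(38, k), (38, q), (38, x), (6, p), (6, v), (6, x), (6, y)}
Apply σ_{B = 6}; surviving tuples: {(6, p), (6, v), (6, x), (6, y)}
Projecting to E, B: {(p, 6), (v, 6), (x, 6), (y, 6)}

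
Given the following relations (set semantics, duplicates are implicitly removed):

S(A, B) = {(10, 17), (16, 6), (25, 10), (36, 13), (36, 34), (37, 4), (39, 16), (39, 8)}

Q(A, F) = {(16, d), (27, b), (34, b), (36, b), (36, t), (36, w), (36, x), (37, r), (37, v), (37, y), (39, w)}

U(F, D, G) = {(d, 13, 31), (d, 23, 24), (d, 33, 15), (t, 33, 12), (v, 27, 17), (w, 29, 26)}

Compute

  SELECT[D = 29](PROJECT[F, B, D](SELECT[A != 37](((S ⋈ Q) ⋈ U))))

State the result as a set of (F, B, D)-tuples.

Natural join on A: {(16, 6, d), (36, 13, b), (36, 13, t), (36, 13, w), (36, 13, x), (36, 34, b), (36, 34, t), (36, 34, w), (36, 34, x), (37, 4, r), (37, 4, v), (37, 4, y), (39, 16, w), (39, 8, w)}
Natural join on F: {(16, 6, d, 13, 31), (16, 6, d, 23, 24), (16, 6, d, 33, 15), (36, 13, t, 33, 12), (36, 13, w, 29, 26), (36, 34, t, 33, 12), (36, 34, w, 29, 26), (37, 4, v, 27, 17), (39, 16, w, 29, 26), (39, 8, w, 29, 26)}
Selection A != 37: {(16, 6, d, 13, 31), (16, 6, d, 23, 24), (16, 6, d, 33, 15), (36, 13, t, 33, 12), (36, 13, w, 29, 26), (36, 34, t, 33, 12), (36, 34, w, 29, 26), (39, 16, w, 29, 26), (39, 8, w, 29, 26)}
π_{F, B, D} gives {(d, 6, 13), (d, 6, 23), (d, 6, 33), (t, 13, 33), (t, 34, 33), (w, 13, 29), (w, 16, 29), (w, 34, 29), (w, 8, 29)}.
Selection D = 29: {(w, 13, 29), (w, 16, 29), (w, 34, 29), (w, 8, 29)}

{(w, 13, 29), (w, 16, 29), (w, 34, 29), (w, 8, 29)}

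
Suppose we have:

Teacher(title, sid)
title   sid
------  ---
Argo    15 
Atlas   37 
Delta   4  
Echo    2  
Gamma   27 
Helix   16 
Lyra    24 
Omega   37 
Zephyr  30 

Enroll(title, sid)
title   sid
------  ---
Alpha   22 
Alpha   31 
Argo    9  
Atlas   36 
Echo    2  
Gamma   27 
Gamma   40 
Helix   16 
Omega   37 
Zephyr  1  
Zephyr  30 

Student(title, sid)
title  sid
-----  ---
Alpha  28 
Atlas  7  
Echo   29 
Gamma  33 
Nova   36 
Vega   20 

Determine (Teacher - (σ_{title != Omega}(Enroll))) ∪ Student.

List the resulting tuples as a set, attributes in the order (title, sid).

{(Alpha, 28), (Argo, 15), (Atlas, 37), (Atlas, 7), (Delta, 4), (Echo, 29), (Gamma, 33), (Lyra, 24), (Nova, 36), (Omega, 37), (Vega, 20)}

Apply σ_{title != Omega}; surviving tuples: {(Alpha, 22), (Alpha, 31), (Argo, 9), (Atlas, 36), (Echo, 2), (Gamma, 27), (Gamma, 40), (Helix, 16), (Zephyr, 1), (Zephyr, 30)}
Set difference of the two operands is {(Argo, 15), (Atlas, 37), (Delta, 4), (Lyra, 24), (Omega, 37)}.
Set union of the two operands is {(Alpha, 28), (Argo, 15), (Atlas, 37), (Atlas, 7), (Delta, 4), (Echo, 29), (Gamma, 33), (Lyra, 24), (Nova, 36), (Omega, 37), (Vega, 20)}.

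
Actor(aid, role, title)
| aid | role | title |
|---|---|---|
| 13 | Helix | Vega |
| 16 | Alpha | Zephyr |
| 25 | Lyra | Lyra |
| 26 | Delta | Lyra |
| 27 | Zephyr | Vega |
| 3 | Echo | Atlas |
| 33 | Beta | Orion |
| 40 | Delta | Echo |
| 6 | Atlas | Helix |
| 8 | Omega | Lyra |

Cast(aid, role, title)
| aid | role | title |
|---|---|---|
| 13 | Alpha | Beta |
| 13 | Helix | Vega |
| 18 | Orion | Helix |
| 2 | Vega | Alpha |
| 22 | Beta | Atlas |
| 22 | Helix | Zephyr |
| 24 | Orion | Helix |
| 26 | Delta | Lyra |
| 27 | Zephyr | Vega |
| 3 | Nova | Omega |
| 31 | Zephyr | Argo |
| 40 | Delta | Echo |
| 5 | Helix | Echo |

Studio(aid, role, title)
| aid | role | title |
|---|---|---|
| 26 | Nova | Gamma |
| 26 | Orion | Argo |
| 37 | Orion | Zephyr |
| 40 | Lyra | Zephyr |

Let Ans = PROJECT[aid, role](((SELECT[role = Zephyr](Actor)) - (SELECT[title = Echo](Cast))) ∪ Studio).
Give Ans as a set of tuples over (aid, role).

Apply σ_{role = Zephyr}; surviving tuples: {(27, Zephyr, Vega)}
Apply σ_{title = Echo}; surviving tuples: {(40, Delta, Echo), (5, Helix, Echo)}
Set difference of the two operands is {(27, Zephyr, Vega)}.
Set union of the two operands is {(26, Nova, Gamma), (26, Orion, Argo), (27, Zephyr, Vega), (37, Orion, Zephyr), (40, Lyra, Zephyr)}.
π[aid, role]: project onto (aid, role) → {(26, Nova), (26, Orion), (27, Zephyr), (37, Orion), (40, Lyra)}

{(26, Nova), (26, Orion), (27, Zephyr), (37, Orion), (40, Lyra)}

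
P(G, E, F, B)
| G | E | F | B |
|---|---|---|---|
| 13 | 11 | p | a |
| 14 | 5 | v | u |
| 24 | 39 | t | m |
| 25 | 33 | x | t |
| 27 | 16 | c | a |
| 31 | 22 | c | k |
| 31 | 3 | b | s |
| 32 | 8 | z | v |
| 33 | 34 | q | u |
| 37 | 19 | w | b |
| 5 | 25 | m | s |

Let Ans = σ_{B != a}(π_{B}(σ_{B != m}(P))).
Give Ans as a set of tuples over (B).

{b, k, s, t, u, v}

Selection B != m: {(13, 11, p, a), (14, 5, v, u), (25, 33, x, t), (27, 16, c, a), (31, 22, c, k), (31, 3, b, s), (32, 8, z, v), (33, 34, q, u), (37, 19, w, b), (5, 25, m, s)}
Projecting to B (3 duplicate(s) eliminated): {a, b, k, s, t, u, v}
Selection B != a: {b, k, s, t, u, v}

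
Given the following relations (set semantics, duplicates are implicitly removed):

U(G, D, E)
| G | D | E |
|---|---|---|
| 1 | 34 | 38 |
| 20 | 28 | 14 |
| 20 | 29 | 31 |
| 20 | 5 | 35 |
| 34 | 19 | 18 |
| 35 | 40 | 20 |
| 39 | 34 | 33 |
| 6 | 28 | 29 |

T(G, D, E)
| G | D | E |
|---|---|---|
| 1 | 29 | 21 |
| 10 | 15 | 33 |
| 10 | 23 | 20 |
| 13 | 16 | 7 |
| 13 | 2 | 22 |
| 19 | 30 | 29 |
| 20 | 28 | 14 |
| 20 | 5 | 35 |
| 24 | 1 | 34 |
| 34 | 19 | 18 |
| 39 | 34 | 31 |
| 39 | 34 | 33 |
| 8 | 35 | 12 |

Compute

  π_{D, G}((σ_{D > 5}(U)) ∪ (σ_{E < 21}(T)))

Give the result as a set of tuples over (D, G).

Filtering on D > 5 leaves {(1, 34, 38), (20, 28, 14), (20, 29, 31), (34, 19, 18), (35, 40, 20), (39, 34, 33), (6, 28, 29)}.
Filtering on E < 21 leaves {(10, 23, 20), (13, 16, 7), (20, 28, 14), (34, 19, 18), (8, 35, 12)}.
Union: {(1, 34, 38), (20, 28, 14), (20, 29, 31), (34, 19, 18), (35, 40, 20), (39, 34, 33), (6, 28, 29)} with {(10, 23, 20), (13, 16, 7), (20, 28, 14), (34, 19, 18), (8, 35, 12)} → {(1, 34, 38), (10, 23, 20), (13, 16, 7), (20, 28, 14), (20, 29, 31), (34, 19, 18), (35, 40, 20), (39, 34, 33), (6, 28, 29), (8, 35, 12)}
Projecting to D, G: {(16, 13), (19, 34), (23, 10), (28, 20), (28, 6), (29, 20), (34, 1), (34, 39), (35, 8), (40, 35)}

{(16, 13), (19, 34), (23, 10), (28, 20), (28, 6), (29, 20), (34, 1), (34, 39), (35, 8), (40, 35)}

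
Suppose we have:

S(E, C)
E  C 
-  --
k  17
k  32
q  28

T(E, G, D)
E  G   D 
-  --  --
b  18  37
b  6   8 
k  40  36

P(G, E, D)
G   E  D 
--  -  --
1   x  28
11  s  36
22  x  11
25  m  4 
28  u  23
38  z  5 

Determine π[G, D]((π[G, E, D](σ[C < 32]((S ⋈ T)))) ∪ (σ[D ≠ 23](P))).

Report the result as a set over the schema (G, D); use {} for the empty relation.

Natural join on E: {(k, 17, 40, 36), (k, 32, 40, 36)}
Apply σ_{C < 32}; surviving tuples: {(k, 17, 40, 36)}
Projecting to G, E, D: {(40, k, 36)}
Apply σ_{D ≠ 23}; surviving tuples: {(1, x, 28), (11, s, 36), (22, x, 11), (25, m, 4), (38, z, 5)}
Set union of the two operands is {(1, x, 28), (11, s, 36), (22, x, 11), (25, m, 4), (38, z, 5), (40, k, 36)}.
Projecting to G, D: {(1, 28), (11, 36), (22, 11), (25, 4), (38, 5), (40, 36)}

{(1, 28), (11, 36), (22, 11), (25, 4), (38, 5), (40, 36)}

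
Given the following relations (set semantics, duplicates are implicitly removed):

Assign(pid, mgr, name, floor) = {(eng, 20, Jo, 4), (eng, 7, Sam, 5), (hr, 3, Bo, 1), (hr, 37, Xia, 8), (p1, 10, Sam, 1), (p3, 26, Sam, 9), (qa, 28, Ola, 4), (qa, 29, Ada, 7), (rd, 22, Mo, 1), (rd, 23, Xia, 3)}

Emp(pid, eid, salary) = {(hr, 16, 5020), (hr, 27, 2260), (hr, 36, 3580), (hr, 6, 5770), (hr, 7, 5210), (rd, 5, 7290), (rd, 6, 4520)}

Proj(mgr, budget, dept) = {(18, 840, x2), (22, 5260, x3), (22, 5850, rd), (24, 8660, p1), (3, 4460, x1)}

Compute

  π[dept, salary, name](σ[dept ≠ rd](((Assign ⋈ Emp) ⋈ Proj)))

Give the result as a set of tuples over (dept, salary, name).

Natural join on pid: {(hr, 3, Bo, 1, 16, 5020), (hr, 3, Bo, 1, 27, 2260), (hr, 3, Bo, 1, 36, 3580), (hr, 3, Bo, 1, 6, 5770), (hr, 3, Bo, 1, 7, 5210), (hr, 37, Xia, 8, 16, 5020), (hr, 37, Xia, 8, 27, 2260), (hr, 37, Xia, 8, 36, 3580), (hr, 37, Xia, 8, 6, 5770), (hr, 37, Xia, 8, 7, 5210), (rd, 22, Mo, 1, 5, 7290), (rd, 22, Mo, 1, 6, 4520), (rd, 23, Xia, 3, 5, 7290), (rd, 23, Xia, 3, 6, 4520)}
Natural join on mgr: {(hr, 3, Bo, 1, 16, 5020, 4460, x1), (hr, 3, Bo, 1, 27, 2260, 4460, x1), (hr, 3, Bo, 1, 36, 3580, 4460, x1), (hr, 3, Bo, 1, 6, 5770, 4460, x1), (hr, 3, Bo, 1, 7, 5210, 4460, x1), (rd, 22, Mo, 1, 5, 7290, 5260, x3), (rd, 22, Mo, 1, 5, 7290, 5850, rd), (rd, 22, Mo, 1, 6, 4520, 5260, x3), (rd, 22, Mo, 1, 6, 4520, 5850, rd)}
Selection dept ≠ rd: {(hr, 3, Bo, 1, 16, 5020, 4460, x1), (hr, 3, Bo, 1, 27, 2260, 4460, x1), (hr, 3, Bo, 1, 36, 3580, 4460, x1), (hr, 3, Bo, 1, 6, 5770, 4460, x1), (hr, 3, Bo, 1, 7, 5210, 4460, x1), (rd, 22, Mo, 1, 5, 7290, 5260, x3), (rd, 22, Mo, 1, 6, 4520, 5260, x3)}
π[dept, salary, name]: project onto (dept, salary, name) → {(x1, 2260, Bo), (x1, 3580, Bo), (x1, 5020, Bo), (x1, 5210, Bo), (x1, 5770, Bo), (x3, 4520, Mo), (x3, 7290, Mo)}

{(x1, 2260, Bo), (x1, 3580, Bo), (x1, 5020, Bo), (x1, 5210, Bo), (x1, 5770, Bo), (x3, 4520, Mo), (x3, 7290, Mo)}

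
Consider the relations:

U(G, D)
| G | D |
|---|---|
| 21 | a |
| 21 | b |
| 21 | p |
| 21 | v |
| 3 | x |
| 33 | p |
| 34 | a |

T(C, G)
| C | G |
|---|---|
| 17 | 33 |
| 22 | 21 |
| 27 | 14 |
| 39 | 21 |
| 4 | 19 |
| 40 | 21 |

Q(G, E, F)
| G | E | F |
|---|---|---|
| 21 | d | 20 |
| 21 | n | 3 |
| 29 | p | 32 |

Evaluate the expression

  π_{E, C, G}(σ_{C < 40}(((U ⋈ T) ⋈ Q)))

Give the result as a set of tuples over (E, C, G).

{(d, 22, 21), (d, 39, 21), (n, 22, 21), (n, 39, 21)}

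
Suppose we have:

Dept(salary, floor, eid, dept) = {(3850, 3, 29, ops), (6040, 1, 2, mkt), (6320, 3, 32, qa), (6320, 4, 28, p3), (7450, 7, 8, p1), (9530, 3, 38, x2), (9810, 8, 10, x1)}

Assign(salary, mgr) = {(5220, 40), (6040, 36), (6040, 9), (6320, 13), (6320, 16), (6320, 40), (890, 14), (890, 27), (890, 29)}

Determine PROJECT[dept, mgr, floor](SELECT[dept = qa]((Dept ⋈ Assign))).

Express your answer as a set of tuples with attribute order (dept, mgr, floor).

Natural join on salary: {(6040, 1, 2, mkt, 36), (6040, 1, 2, mkt, 9), (6320, 3, 32, qa, 13), (6320, 3, 32, qa, 16), (6320, 3, 32, qa, 40), (6320, 4, 28, p3, 13), (6320, 4, 28, p3, 16), (6320, 4, 28, p3, 40)}
Filtering on dept = qa leaves {(6320, 3, 32, qa, 13), (6320, 3, 32, qa, 16), (6320, 3, 32, qa, 40)}.
Keep only column(s) dept, mgr, floor: {(qa, 13, 3), (qa, 16, 3), (qa, 40, 3)}

{(qa, 13, 3), (qa, 16, 3), (qa, 40, 3)}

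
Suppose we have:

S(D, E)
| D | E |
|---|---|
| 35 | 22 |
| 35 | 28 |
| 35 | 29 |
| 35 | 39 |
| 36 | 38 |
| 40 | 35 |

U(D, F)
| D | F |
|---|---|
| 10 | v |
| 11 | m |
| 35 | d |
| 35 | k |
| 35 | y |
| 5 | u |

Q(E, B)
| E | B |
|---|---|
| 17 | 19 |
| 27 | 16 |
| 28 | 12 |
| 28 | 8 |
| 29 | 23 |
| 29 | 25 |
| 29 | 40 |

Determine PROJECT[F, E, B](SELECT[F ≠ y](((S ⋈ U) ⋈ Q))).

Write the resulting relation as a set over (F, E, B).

{(d, 28, 12), (d, 28, 8), (d, 29, 23), (d, 29, 25), (d, 29, 40), (k, 28, 12), (k, 28, 8), (k, 29, 23), (k, 29, 25), (k, 29, 40)}

Natural join on D: {(35, 22, d), (35, 22, k), (35, 22, y), (35, 28, d), (35, 28, k), (35, 28, y), (35, 29, d), (35, 29, k), (35, 29, y), (35, 39, d), (35, 39, k), (35, 39, y)}
Natural join on E: {(35, 28, d, 12), (35, 28, d, 8), (35, 28, k, 12), (35, 28, k, 8), (35, 28, y, 12), (35, 28, y, 8), (35, 29, d, 23), (35, 29, d, 25), (35, 29, d, 40), (35, 29, k, 23), (35, 29, k, 25), (35, 29, k, 40), (35, 29, y, 23), (35, 29, y, 25), (35, 29, y, 40)}
σ[F ≠ y]: keep tuples satisfying F ≠ y → {(35, 28, d, 12), (35, 28, d, 8), (35, 28, k, 12), (35, 28, k, 8), (35, 29, d, 23), (35, 29, d, 25), (35, 29, d, 40), (35, 29, k, 23), (35, 29, k, 25), (35, 29, k, 40)}
π_{F, E, B} gives {(d, 28, 12), (d, 28, 8), (d, 29, 23), (d, 29, 25), (d, 29, 40), (k, 28, 12), (k, 28, 8), (k, 29, 23), (k, 29, 25), (k, 29, 40)}.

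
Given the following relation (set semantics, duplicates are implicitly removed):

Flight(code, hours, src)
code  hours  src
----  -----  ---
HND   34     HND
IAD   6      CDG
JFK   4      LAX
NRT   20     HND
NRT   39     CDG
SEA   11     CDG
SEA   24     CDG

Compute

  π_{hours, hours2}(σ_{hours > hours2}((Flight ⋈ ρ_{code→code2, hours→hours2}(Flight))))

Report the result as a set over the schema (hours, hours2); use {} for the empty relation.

ρ[code→code2, hours→hours2]: schema becomes (code2, hours2, src); tuples unchanged.
Flight ⋈ ρ_{code→code2, hours→hours2}(Flight) (natural join on src): {(HND, 34, HND, HND, 34), (HND, 34, HND, NRT, 20), (IAD, 6, CDG, IAD, 6), (IAD, 6, CDG, NRT, 39), (IAD, 6, CDG, SEA, 11), (IAD, 6, CDG, SEA, 24), (JFK, 4, LAX, JFK, 4), (NRT, 20, HND, HND, 34), (NRT, 20, HND, NRT, 20), (NRT, 39, CDG, IAD, 6), (NRT, 39, CDG, NRT, 39), (NRT, 39, CDG, SEA, 11), (NRT, 39, CDG, SEA, 24), (SEA, 11, CDG, IAD, 6), (SEA, 11, CDG, NRT, 39), (SEA, 11, CDG, SEA, 11), (SEA, 11, CDG, SEA, 24), (SEA, 24, CDG, IAD, 6), (SEA, 24, CDG, NRT, 39), (SEA, 24, CDG, SEA, 11), (SEA, 24, CDG, SEA, 24)}
σ[hours > hours2]: keep tuples satisfying hours > hours2 → {(HND, 34, HND, NRT, 20), (NRT, 39, CDG, IAD, 6), (NRT, 39, CDG, SEA, 11), (NRT, 39, CDG, SEA, 24), (SEA, 11, CDG, IAD, 6), (SEA, 24, CDG, IAD, 6), (SEA, 24, CDG, SEA, 11)}
Keep only column(s) hours, hours2: {(11, 6), (24, 11), (24, 6), (34, 20), (39, 11), (39, 24), (39, 6)}

{(11, 6), (24, 11), (24, 6), (34, 20), (39, 11), (39, 24), (39, 6)}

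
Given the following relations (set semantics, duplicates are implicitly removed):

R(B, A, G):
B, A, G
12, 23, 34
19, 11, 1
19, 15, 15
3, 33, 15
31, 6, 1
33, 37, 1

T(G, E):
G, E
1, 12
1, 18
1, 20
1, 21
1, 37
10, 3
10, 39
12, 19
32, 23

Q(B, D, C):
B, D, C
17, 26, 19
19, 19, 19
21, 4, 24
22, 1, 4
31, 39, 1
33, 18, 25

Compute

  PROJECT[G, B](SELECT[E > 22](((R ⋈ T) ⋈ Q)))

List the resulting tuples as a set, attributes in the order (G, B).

{(1, 19), (1, 31), (1, 33)}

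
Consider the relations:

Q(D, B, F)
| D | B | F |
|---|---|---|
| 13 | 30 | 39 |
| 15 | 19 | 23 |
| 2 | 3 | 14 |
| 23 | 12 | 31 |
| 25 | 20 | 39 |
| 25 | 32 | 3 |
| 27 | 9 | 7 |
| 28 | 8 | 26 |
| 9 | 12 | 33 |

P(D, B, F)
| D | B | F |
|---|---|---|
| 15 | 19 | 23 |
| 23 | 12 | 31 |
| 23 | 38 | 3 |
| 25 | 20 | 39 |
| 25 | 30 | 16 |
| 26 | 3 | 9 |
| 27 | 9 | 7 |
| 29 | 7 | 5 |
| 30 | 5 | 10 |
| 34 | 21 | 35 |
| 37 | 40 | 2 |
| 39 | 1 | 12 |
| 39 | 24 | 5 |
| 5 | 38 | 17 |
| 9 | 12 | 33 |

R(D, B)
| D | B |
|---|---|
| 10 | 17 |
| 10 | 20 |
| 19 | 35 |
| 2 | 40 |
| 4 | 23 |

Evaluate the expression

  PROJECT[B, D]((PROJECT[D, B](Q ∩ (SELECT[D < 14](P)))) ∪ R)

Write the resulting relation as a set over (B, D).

Apply σ_{D < 14}; surviving tuples: {(5, 38, 17), (9, 12, 33)}
Intersection: {(13, 30, 39), (15, 19, 23), (2, 3, 14), (23, 12, 31), (25, 20, 39), (25, 32, 3), (27, 9, 7), (28, 8, 26), (9, 12, 33)} with {(5, 38, 17), (9, 12, 33)} → {(9, 12, 33)}
π_{D, B} gives {(9, 12)}.
Union: {(9, 12)} with {(10, 17), (10, 20), (19, 35), (2, 40), (4, 23)} → {(10, 17), (10, 20), (19, 35), (2, 40), (4, 23), (9, 12)}
π_{B, D} gives {(12, 9), (17, 10), (20, 10), (23, 4), (35, 19), (40, 2)}.

{(12, 9), (17, 10), (20, 10), (23, 4), (35, 19), (40, 2)}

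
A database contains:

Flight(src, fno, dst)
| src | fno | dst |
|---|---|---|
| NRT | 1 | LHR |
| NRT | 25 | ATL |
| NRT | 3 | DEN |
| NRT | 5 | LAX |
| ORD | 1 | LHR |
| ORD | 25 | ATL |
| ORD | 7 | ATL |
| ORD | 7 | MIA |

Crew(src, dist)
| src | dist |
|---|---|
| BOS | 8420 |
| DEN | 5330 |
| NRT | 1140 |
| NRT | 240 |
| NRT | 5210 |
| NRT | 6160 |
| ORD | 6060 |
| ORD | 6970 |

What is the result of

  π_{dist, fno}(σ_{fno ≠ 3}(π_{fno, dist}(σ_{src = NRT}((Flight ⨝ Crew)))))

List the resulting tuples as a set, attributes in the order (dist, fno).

Joining Flight and Crew on src yields {(NRT, 1, LHR, 1140), (NRT, 1, LHR, 240), (NRT, 1, LHR, 5210), (NRT, 1, LHR, 6160), (NRT, 25, ATL, 1140), (NRT, 25, ATL, 240), (NRT, 25, ATL, 5210), (NRT, 25, ATL, 6160), (NRT, 3, DEN, 1140), (NRT, 3, DEN, 240), (NRT, 3, DEN, 5210), (NRT, 3, DEN, 6160), (NRT, 5, LAX, 1140), (NRT, 5, LAX, 240), (NRT, 5, LAX, 5210), (NRT, 5, LAX, 6160), (ORD, 1, LHR, 6060), (ORD, 1, LHR, 6970), (ORD, 25, ATL, 6060), (ORD, 25, ATL, 6970), (ORD, 7, ATL, 6060), (ORD, 7, ATL, 6970), (ORD, 7, MIA, 6060), (ORD, 7, MIA, 6970)}.
σ[src = NRT]: keep tuples satisfying src = NRT → {(NRT, 1, LHR, 1140), (NRT, 1, LHR, 240), (NRT, 1, LHR, 5210), (NRT, 1, LHR, 6160), (NRT, 25, ATL, 1140), (NRT, 25, ATL, 240), (NRT, 25, ATL, 5210), (NRT, 25, ATL, 6160), (NRT, 3, DEN, 1140), (NRT, 3, DEN, 240), (NRT, 3, DEN, 5210), (NRT, 3, DEN, 6160), (NRT, 5, LAX, 1140), (NRT, 5, LAX, 240), (NRT, 5, LAX, 5210), (NRT, 5, LAX, 6160)}
Keep only column(s) fno, dist: {(1, 1140), (1, 240), (1, 5210), (1, 6160), (25, 1140), (25, 240), (25, 5210), (25, 6160), (3, 1140), (3, 240), (3, 5210), (3, 6160), (5, 1140), (5, 240), (5, 5210), (5, 6160)}
σ[fno ≠ 3]: keep tuples satisfying fno ≠ 3 → {(1, 1140), (1, 240), (1, 5210), (1, 6160), (25, 1140), (25, 240), (25, 5210), (25, 6160), (5, 1140), (5, 240), (5, 5210), (5, 6160)}
Keep only column(s) dist, fno: {(1140, 1), (1140, 25), (1140, 5), (240, 1), (240, 25), (240, 5), (5210, 1), (5210, 25), (5210, 5), (6160, 1), (6160, 25), (6160, 5)}

{(1140, 1), (1140, 25), (1140, 5), (240, 1), (240, 25), (240, 5), (5210, 1), (5210, 25), (5210, 5), (6160, 1), (6160, 25), (6160, 5)}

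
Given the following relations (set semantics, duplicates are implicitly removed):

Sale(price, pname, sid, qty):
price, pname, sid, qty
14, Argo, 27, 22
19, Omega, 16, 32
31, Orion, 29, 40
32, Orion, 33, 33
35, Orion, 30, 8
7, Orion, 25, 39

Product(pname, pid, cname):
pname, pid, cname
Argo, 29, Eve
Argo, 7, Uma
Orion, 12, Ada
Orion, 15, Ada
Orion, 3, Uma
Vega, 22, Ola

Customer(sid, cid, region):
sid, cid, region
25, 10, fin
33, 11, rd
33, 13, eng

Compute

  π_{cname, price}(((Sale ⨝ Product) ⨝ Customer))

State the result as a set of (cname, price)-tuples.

{(Ada, 32), (Ada, 7), (Uma, 32), (Uma, 7)}

Joining Sale and Product on pname yields {(14, Argo, 27, 22, 29, Eve), (14, Argo, 27, 22, 7, Uma), (31, Orion, 29, 40, 12, Ada), (31, Orion, 29, 40, 15, Ada), (31, Orion, 29, 40, 3, Uma), (32, Orion, 33, 33, 12, Ada), (32, Orion, 33, 33, 15, Ada), (32, Orion, 33, 33, 3, Uma), (35, Orion, 30, 8, 12, Ada), (35, Orion, 30, 8, 15, Ada), (35, Orion, 30, 8, 3, Uma), (7, Orion, 25, 39, 12, Ada), (7, Orion, 25, 39, 15, Ada), (7, Orion, 25, 39, 3, Uma)}.
Joining (Sale ⨝ Product) and Customer on sid yields {(32, Orion, 33, 33, 12, Ada, 11, rd), (32, Orion, 33, 33, 12, Ada, 13, eng), (32, Orion, 33, 33, 15, Ada, 11, rd), (32, Orion, 33, 33, 15, Ada, 13, eng), (32, Orion, 33, 33, 3, Uma, 11, rd), (32, Orion, 33, 33, 3, Uma, 13, eng), (7, Orion, 25, 39, 12, Ada, 10, fin), (7, Orion, 25, 39, 15, Ada, 10, fin), (7, Orion, 25, 39, 3, Uma, 10, fin)}.
π_{cname, price} gives {(Ada, 32), (Ada, 7), (Uma, 32), (Uma, 7)} (5 duplicate(s) eliminated).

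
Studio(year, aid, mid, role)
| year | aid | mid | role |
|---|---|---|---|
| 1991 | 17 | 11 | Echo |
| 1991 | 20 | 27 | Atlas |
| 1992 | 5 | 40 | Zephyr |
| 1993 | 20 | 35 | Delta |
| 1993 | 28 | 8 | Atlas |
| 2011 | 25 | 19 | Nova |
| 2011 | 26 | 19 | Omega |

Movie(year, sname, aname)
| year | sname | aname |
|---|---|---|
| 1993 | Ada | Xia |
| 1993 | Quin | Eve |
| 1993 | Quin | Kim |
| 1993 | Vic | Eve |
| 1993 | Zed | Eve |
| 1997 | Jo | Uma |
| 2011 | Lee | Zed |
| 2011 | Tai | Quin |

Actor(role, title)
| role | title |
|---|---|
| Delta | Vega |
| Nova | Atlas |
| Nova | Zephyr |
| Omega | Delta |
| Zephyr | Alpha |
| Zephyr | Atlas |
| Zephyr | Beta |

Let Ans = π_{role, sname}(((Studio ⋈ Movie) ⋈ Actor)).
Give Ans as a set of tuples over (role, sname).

{(Delta, Ada), (Delta, Quin), (Delta, Vic), (Delta, Zed), (Nova, Lee), (Nova, Tai), (Omega, Lee), (Omega, Tai)}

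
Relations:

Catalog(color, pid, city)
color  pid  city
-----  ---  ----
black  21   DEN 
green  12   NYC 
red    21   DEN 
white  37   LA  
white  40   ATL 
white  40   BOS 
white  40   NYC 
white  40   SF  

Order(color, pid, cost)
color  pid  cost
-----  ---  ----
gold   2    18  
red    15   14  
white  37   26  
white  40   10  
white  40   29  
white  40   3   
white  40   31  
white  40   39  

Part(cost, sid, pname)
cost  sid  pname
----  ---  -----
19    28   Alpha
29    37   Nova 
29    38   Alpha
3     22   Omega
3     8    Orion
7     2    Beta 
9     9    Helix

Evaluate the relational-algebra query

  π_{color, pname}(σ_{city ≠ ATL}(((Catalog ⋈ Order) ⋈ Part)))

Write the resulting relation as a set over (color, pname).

Catalog ⋈ Order (natural join on color, pid): {(white, 37, LA, 26), (white, 40, ATL, 10), (white, 40, ATL, 29), (white, 40, ATL, 3), (white, 40, ATL, 31), (white, 40, ATL, 39), (white, 40, BOS, 10), (white, 40, BOS, 29), (white, 40, BOS, 3), (white, 40, BOS, 31), (white, 40, BOS, 39), (white, 40, NYC, 10), (white, 40, NYC, 29), (white, 40, NYC, 3), (white, 40, NYC, 31), (white, 40, NYC, 39), (white, 40, SF, 10), (white, 40, SF, 29), (white, 40, SF, 3), (white, 40, SF, 31), (white, 40, SF, 39)}
(Catalog ⋈ Order) ⋈ Part (natural join on cost): {(white, 40, ATL, 29, 37, Nova), (white, 40, ATL, 29, 38, Alpha), (white, 40, ATL, 3, 22, Omega), (white, 40, ATL, 3, 8, Orion), (white, 40, BOS, 29, 37, Nova), (white, 40, BOS, 29, 38, Alpha), (white, 40, BOS, 3, 22, Omega), (white, 40, BOS, 3, 8, Orion), (white, 40, NYC, 29, 37, Nova), (white, 40, NYC, 29, 38, Alpha), (white, 40, NYC, 3, 22, Omega), (white, 40, NYC, 3, 8, Orion), (white, 40, SF, 29, 37, Nova), (white, 40, SF, 29, 38, Alpha), (white, 40, SF, 3, 22, Omega), (white, 40, SF, 3, 8, Orion)}
Apply σ_{city ≠ ATL}; surviving tuples: {(white, 40, BOS, 29, 37, Nova), (white, 40, BOS, 29, 38, Alpha), (white, 40, BOS, 3, 22, Omega), (white, 40, BOS, 3, 8, Orion), (white, 40, NYC, 29, 37, Nova), (white, 40, NYC, 29, 38, Alpha), (white, 40, NYC, 3, 22, Omega), (white, 40, NYC, 3, 8, Orion), (white, 40, SF, 29, 37, Nova), (white, 40, SF, 29, 38, Alpha), (white, 40, SF, 3, 22, Omega), (white, 40, SF, 3, 8, Orion)}
Projecting to color, pname (8 duplicate(s) eliminated): {(white, Alpha), (white, Nova), (white, Omega), (white, Orion)}

{(white, Alpha), (white, Nova), (white, Omega), (white, Orion)}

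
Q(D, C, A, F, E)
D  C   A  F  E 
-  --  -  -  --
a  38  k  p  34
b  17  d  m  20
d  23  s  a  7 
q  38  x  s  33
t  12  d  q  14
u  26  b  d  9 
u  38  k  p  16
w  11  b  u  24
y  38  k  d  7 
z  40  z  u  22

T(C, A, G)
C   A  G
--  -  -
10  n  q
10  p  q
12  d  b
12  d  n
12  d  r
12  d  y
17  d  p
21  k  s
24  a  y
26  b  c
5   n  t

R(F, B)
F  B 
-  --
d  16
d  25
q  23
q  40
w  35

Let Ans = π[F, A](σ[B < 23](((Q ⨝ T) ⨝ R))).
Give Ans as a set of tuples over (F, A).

Q ⋈ T (natural join on C, A): {(b, 17, d, m, 20, p), (t, 12, d, q, 14, b), (t, 12, d, q, 14, n), (t, 12, d, q, 14, r), (t, 12, d, q, 14, y), (u, 26, b, d, 9, c)}
(Q ⨝ T) ⋈ R (natural join on F): {(t, 12, d, q, 14, b, 23), (t, 12, d, q, 14, b, 40), (t, 12, d, q, 14, n, 23), (t, 12, d, q, 14, n, 40), (t, 12, d, q, 14, r, 23), (t, 12, d, q, 14, r, 40), (t, 12, d, q, 14, y, 23), (t, 12, d, q, 14, y, 40), (u, 26, b, d, 9, c, 16), (u, 26, b, d, 9, c, 25)}
Apply σ_{B < 23}; surviving tuples: {(u, 26, b, d, 9, c, 16)}
π[F, A]: project onto (F, A) → {(d, b)}

{(d, b)}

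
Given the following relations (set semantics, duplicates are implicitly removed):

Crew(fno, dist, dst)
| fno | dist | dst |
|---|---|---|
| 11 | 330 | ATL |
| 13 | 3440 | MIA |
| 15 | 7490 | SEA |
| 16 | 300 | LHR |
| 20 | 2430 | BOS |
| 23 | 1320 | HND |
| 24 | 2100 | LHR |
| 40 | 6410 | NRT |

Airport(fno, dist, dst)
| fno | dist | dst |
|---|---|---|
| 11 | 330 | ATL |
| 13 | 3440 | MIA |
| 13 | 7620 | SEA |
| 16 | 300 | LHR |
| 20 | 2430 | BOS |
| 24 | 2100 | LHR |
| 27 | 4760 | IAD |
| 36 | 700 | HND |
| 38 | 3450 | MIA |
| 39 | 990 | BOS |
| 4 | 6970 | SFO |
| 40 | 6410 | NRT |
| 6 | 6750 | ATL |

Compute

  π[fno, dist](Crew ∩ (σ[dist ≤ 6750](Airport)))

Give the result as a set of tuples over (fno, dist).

Selection dist ≤ 6750: {(11, 330, ATL), (13, 3440, MIA), (16, 300, LHR), (20, 2430, BOS), (24, 2100, LHR), (27, 4760, IAD), (36, 700, HND), (38, 3450, MIA), (39, 990, BOS), (40, 6410, NRT), (6, 6750, ATL)}
Set intersection of the two operands is {(11, 330, ATL), (13, 3440, MIA), (16, 300, LHR), (20, 2430, BOS), (24, 2100, LHR), (40, 6410, NRT)}.
Keep only column(s) fno, dist: {(11, 330), (13, 3440), (16, 300), (20, 2430), (24, 2100), (40, 6410)}

{(11, 330), (13, 3440), (16, 300), (20, 2430), (24, 2100), (40, 6410)}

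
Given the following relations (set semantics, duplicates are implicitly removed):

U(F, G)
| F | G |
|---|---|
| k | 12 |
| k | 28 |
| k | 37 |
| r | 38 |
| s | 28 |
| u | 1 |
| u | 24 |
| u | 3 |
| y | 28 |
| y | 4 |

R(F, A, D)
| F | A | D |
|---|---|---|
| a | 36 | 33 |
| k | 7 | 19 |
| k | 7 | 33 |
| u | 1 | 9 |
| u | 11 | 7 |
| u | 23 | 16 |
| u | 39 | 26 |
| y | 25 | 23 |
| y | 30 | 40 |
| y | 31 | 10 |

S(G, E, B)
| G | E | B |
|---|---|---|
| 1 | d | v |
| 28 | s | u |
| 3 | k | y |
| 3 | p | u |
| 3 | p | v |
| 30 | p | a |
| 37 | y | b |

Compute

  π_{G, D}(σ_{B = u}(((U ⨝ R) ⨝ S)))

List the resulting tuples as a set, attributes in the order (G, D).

U ⋈ R (natural join on F): {(k, 12, 7, 19), (k, 12, 7, 33), (k, 28, 7, 19), (k, 28, 7, 33), (k, 37, 7, 19), (k, 37, 7, 33), (u, 1, 1, 9), (u, 1, 11, 7), (u, 1, 23, 16), (u, 1, 39, 26), (u, 24, 1, 9), (u, 24, 11, 7), (u, 24, 23, 16), (u, 24, 39, 26), (u, 3, 1, 9), (u, 3, 11, 7), (u, 3, 23, 16), (u, 3, 39, 26), (y, 28, 25, 23), (y, 28, 30, 40), (y, 28, 31, 10), (y, 4, 25, 23), (y, 4, 30, 40), (y, 4, 31, 10)}
(U ⨝ R) ⋈ S (natural join on G): {(k, 28, 7, 19, s, u), (k, 28, 7, 33, s, u), (k, 37, 7, 19, y, b), (k, 37, 7, 33, y, b), (u, 1, 1, 9, d, v), (u, 1, 11, 7, d, v), (u, 1, 23, 16, d, v), (u, 1, 39, 26, d, v), (u, 3, 1, 9, k, y), (u, 3, 1, 9, p, u), (u, 3, 1, 9, p, v), (u, 3, 11, 7, k, y), (u, 3, 11, 7, p, u), (u, 3, 11, 7, p, v), (u, 3, 23, 16, k, y), (u, 3, 23, 16, p, u), (u, 3, 23, 16, p, v), (u, 3, 39, 26, k, y), (u, 3, 39, 26, p, u), (u, 3, 39, 26, p, v), (y, 28, 25, 23, s, u), (y, 28, 30, 40, s, u), (y, 28, 31, 10, s, u)}
Filtering on B = u leaves {(k, 28, 7, 19, s, u), (k, 28, 7, 33, s, u), (u, 3, 1, 9, p, u), (u, 3, 11, 7, p, u), (u, 3, 23, 16, p, u), (u, 3, 39, 26, p, u), (y, 28, 25, 23, s, u), (y, 28, 30, 40, s, u), (y, 28, 31, 10, s, u)}.
π[G, D]: project onto (G, D) → {(28, 10), (28, 19), (28, 23), (28, 33), (28, 40), (3, 16), (3, 26), (3, 7), (3, 9)}

{(28, 10), (28, 19), (28, 23), (28, 33), (28, 40), (3, 16), (3, 26), (3, 7), (3, 9)}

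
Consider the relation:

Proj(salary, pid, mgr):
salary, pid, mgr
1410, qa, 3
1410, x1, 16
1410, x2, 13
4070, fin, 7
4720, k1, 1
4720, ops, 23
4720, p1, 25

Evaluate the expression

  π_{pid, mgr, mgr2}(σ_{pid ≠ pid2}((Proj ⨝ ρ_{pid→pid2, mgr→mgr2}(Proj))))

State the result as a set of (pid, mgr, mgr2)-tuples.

ρ[pid→pid2, mgr→mgr2]: schema becomes (salary, pid2, mgr2); tuples unchanged.
Natural join on salary: {(1410, qa, 3, qa, 3), (1410, qa, 3, x1, 16), (1410, qa, 3, x2, 13), (1410, x1, 16, qa, 3), (1410, x1, 16, x1, 16), (1410, x1, 16, x2, 13), (1410, x2, 13, qa, 3), (1410, x2, 13, x1, 16), (1410, x2, 13, x2, 13), (4070, fin, 7, fin, 7), (4720, k1, 1, k1, 1), (4720, k1, 1, ops, 23), (4720, k1, 1, p1, 25), (4720, ops, 23, k1, 1), (4720, ops, 23, ops, 23), (4720, ops, 23, p1, 25), (4720, p1, 25, k1, 1), (4720, p1, 25, ops, 23), (4720, p1, 25, p1, 25)}
σ[pid ≠ pid2]: keep tuples satisfying pid ≠ pid2 → {(1410, qa, 3, x1, 16), (1410, qa, 3, x2, 13), (1410, x1, 16, qa, 3), (1410, x1, 16, x2, 13), (1410, x2, 13, qa, 3), (1410, x2, 13, x1, 16), (4720, k1, 1, ops, 23), (4720, k1, 1, p1, 25), (4720, ops, 23, k1, 1), (4720, ops, 23, p1, 25), (4720, p1, 25, k1, 1), (4720, p1, 25, ops, 23)}
π_{pid, mgr, mgr2} gives {(k1, 1, 23), (k1, 1, 25), (ops, 23, 1), (ops, 23, 25), (p1, 25, 1), (p1, 25, 23), (qa, 3, 13), (qa, 3, 16), (x1, 16, 13), (x1, 16, 3), (x2, 13, 16), (x2, 13, 3)}.

{(k1, 1, 23), (k1, 1, 25), (ops, 23, 1), (ops, 23, 25), (p1, 25, 1), (p1, 25, 23), (qa, 3, 13), (qa, 3, 16), (x1, 16, 13), (x1, 16, 3), (x2, 13, 16), (x2, 13, 3)}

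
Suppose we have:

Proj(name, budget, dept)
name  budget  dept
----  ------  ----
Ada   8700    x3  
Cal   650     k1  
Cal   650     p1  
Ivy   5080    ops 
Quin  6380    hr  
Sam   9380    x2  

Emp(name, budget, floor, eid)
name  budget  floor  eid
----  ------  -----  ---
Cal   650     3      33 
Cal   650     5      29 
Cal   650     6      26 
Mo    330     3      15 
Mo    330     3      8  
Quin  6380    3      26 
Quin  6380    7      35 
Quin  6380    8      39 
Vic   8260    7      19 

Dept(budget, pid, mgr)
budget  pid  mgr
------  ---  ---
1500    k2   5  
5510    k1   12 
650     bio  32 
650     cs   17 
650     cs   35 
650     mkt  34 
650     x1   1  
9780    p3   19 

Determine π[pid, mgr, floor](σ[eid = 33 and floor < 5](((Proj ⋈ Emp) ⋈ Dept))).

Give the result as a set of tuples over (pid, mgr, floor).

Proj ⋈ Emp (natural join on name, budget): {(Cal, 650, k1, 3, 33), (Cal, 650, k1, 5, 29), (Cal, 650, k1, 6, 26), (Cal, 650, p1, 3, 33), (Cal, 650, p1, 5, 29), (Cal, 650, p1, 6, 26), (Quin, 6380, hr, 3, 26), (Quin, 6380, hr, 7, 35), (Quin, 6380, hr, 8, 39)}
(Proj ⋈ Emp) ⋈ Dept (natural join on budget): {(Cal, 650, k1, 3, 33, bio, 32), (Cal, 650, k1, 3, 33, cs, 17), (Cal, 650, k1, 3, 33, cs, 35), (Cal, 650, k1, 3, 33, mkt, 34), (Cal, 650, k1, 3, 33, x1, 1), (Cal, 650, k1, 5, 29, bio, 32), (Cal, 650, k1, 5, 29, cs, 17), (Cal, 650, k1, 5, 29, cs, 35), (Cal, 650, k1, 5, 29, mkt, 34), (Cal, 650, k1, 5, 29, x1, 1), (Cal, 650, k1, 6, 26, bio, 32), (Cal, 650, k1, 6, 26, cs, 17), (Cal, 650, k1, 6, 26, cs, 35), (Cal, 650, k1, 6, 26, mkt, 34), (Cal, 650, k1, 6, 26, x1, 1), (Cal, 650, p1, 3, 33, bio, 32), (Cal, 650, p1, 3, 33, cs, 17), (Cal, 650, p1, 3, 33, cs, 35), (Cal, 650, p1, 3, 33, mkt, 34), (Cal, 650, p1, 3, 33, x1, 1), (Cal, 650, p1, 5, 29, bio, 32), (Cal, 650, p1, 5, 29, cs, 17), (Cal, 650, p1, 5, 29, cs, 35), (Cal, 650, p1, 5, 29, mkt, 34), (Cal, 650, p1, 5, 29, x1, 1), (Cal, 650, p1, 6, 26, bio, 32), (Cal, 650, p1, 6, 26, cs, 17), (Cal, 650, p1, 6, 26, cs, 35), (Cal, 650, p1, 6, 26, mkt, 34), (Cal, 650, p1, 6, 26, x1, 1)}
σ[eid = 33 and floor < 5]: keep tuples satisfying eid = 33 and floor < 5 → {(Cal, 650, k1, 3, 33, bio, 32), (Cal, 650, k1, 3, 33, cs, 17), (Cal, 650, k1, 3, 33, cs, 35), (Cal, 650, k1, 3, 33, mkt, 34), (Cal, 650, k1, 3, 33, x1, 1), (Cal, 650, p1, 3, 33, bio, 32), (Cal, 650, p1, 3, 33, cs, 17), (Cal, 650, p1, 3, 33, cs, 35), (Cal, 650, p1, 3, 33, mkt, 34), (Cal, 650, p1, 3, 33, x1, 1)}
Keep only column(s) pid, mgr, floor (5 duplicate(s) eliminated): {(bio, 32, 3), (cs, 17, 3), (cs, 35, 3), (mkt, 34, 3), (x1, 1, 3)}

{(bio, 32, 3), (cs, 17, 3), (cs, 35, 3), (mkt, 34, 3), (x1, 1, 3)}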